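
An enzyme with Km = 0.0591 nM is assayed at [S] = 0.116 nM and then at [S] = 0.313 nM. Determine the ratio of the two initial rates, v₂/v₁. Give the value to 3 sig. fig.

1.27

Since Vmax cancels, v₂/v₁ = [S]₂(Km+[S]₁) / [S]₁(Km+[S]₂).
= 0.313×(0.0591+0.116) / (0.116×(0.0591+0.313)) = 0.05481/0.04316 = 1.27.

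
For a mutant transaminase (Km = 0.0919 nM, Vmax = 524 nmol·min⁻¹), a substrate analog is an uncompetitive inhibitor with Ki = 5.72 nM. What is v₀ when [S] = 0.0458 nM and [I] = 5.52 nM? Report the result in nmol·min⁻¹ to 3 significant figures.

132 nmol·min⁻¹

α = 1 + [I]/Ki = 1 + 5.52/5.72 = 1.965.
For an uncompetitive inhibitor, both parameters are divided by α, giving Vmax/α and Km/α: Km,app = 0.0468 nM, Vmax,app = 267 nmol·min⁻¹.
v = Vmax,app·[S]/(Km,app + [S]) = 267 × 0.0458/(0.0468 + 0.0458) = 132 nmol·min⁻¹.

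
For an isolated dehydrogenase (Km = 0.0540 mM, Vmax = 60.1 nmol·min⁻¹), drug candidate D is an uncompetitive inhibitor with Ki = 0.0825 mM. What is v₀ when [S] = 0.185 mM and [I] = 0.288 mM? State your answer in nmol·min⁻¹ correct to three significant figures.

α = 1 + [I]/Ki = 1 + 0.288/0.0825 = 4.491.
For an uncompetitive inhibitor, both parameters are divided by α, giving Vmax/α and Km/α: Km,app = 0.0120 mM, Vmax,app = 13.4 nmol·min⁻¹.
v = Vmax,app·[S]/(Km,app + [S]) = 13.4 × 0.185/(0.0120 + 0.185) = 12.6 nmol·min⁻¹.

12.6 nmol·min⁻¹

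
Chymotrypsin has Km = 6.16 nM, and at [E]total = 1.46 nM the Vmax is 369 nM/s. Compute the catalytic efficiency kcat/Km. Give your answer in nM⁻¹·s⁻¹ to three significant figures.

kcat = Vmax/[E]total = 369/1.46 = 253 s⁻¹.
kcat/Km = 253/6.16 = 41.0 nM⁻¹·s⁻¹.

41.0 nM⁻¹·s⁻¹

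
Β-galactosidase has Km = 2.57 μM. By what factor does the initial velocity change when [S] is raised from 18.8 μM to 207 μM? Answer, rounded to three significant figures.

1.12

Since Vmax cancels, v₂/v₁ = [S]₂(Km+[S]₁) / [S]₁(Km+[S]₂).
= 207×(2.57+18.8) / (18.8×(2.57+207)) = 4424/3940 = 1.12.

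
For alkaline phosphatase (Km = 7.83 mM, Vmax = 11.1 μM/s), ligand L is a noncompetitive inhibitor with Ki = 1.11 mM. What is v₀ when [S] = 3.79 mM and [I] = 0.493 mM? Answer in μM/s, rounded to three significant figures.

2.51 μM/s

α = 1 + [I]/Ki = 1 + 0.493/1.11 = 1.444.
For a noncompetitive inhibitor, Vmax is reduced to Vmax/α while Km is unchanged: Km,app = 7.83 mM, Vmax,app = 7.69 μM/s.
v = Vmax,app·[S]/(Km,app + [S]) = 7.69 × 3.79/(7.83 + 3.79) = 2.51 μM/s.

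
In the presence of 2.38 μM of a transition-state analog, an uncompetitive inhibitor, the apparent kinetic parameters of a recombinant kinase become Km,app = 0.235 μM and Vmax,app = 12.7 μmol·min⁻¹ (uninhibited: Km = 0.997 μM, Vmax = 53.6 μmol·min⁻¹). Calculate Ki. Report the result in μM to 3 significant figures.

0.739 μM

Uncompetitive: Vmax,app = Vmax/α (and Km,app = Km/α) with α = 1 + [I]/Ki.
α = Vmax/Vmax,app = 53.6/12.7 = 4.220.
Ki = [I]/(α − 1) = 2.38/3.220 = 0.739 μM.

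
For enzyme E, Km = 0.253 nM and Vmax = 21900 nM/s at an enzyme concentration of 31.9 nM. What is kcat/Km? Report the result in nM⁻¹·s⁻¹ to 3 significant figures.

kcat = Vmax/[E]total = 21900/31.9 = 687 s⁻¹.
kcat/Km = 687/0.253 = 2710 nM⁻¹·s⁻¹.

2710 nM⁻¹·s⁻¹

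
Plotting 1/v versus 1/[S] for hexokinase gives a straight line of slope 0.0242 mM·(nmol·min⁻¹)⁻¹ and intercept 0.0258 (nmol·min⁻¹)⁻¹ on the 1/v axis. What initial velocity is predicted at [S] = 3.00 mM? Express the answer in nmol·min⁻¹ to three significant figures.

29.5 nmol·min⁻¹

The y-intercept is 1/Vmax, so Vmax = 1/0.0258 = 38.8 nmol·min⁻¹.
The slope is Km/Vmax, so Km = 0.0242 × 38.8 = 0.938 mM.
Then v = 38.8 × 3.00/(0.938 + 3.00) = 29.5 nmol·min⁻¹.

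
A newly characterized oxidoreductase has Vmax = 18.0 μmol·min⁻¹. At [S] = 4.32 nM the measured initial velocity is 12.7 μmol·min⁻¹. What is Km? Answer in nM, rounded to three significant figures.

v/Vmax = 12.7/18.0 = 0.7056 = [S]/(Km+[S]).
So Km + [S] = [S]/0.7056 = 6.123 nM, giving Km = 6.123 − 4.32 = 1.80 nM.

1.80 nM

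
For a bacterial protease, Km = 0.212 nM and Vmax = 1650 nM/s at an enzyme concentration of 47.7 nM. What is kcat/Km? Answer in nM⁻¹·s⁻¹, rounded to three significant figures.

163 nM⁻¹·s⁻¹

kcat = Vmax/[E]total = 1650/47.7 = 34.6 s⁻¹.
kcat/Km = 34.6/0.212 = 163 nM⁻¹·s⁻¹.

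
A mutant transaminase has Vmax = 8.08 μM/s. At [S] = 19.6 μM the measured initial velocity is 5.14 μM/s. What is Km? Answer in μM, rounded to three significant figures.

v/Vmax = 5.14/8.08 = 0.6361 = [S]/(Km+[S]).
So Km + [S] = [S]/0.6361 = 30.81 μM, giving Km = 30.81 − 19.6 = 11.2 μM.

11.2 μM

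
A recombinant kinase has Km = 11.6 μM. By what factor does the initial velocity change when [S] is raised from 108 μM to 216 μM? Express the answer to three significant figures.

The fractional saturations are [S]/(Km+[S]) = 108/119.6 = 0.9030 and 216/227.6 = 0.9490.
v₂/v₁ is just their ratio: 0.9490/0.9030 = 1.05.

1.05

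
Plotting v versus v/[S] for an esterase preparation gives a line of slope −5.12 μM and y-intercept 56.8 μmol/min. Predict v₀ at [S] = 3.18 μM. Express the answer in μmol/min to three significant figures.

21.8 μmol/min

In the Eadie–Hofstee form v = Vmax − Km·(v/[S]), the slope is −Km and the intercept is Vmax, so Km = 5.12 μM and Vmax = 56.8 μmol/min.
v = 56.8 × 3.18/(5.12 + 3.18) = 21.8 μmol/min.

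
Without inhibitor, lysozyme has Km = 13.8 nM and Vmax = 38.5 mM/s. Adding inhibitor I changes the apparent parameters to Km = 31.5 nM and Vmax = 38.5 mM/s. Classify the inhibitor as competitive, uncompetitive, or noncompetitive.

Km increases (13.8 → 31.5 nM) while Vmax is unchanged — the hallmark of competitive inhibition.

competitive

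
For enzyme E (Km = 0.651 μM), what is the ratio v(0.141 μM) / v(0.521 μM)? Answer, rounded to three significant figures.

The fractional saturations are [S]/(Km+[S]) = 0.521/1.172 = 0.4445 and 0.141/0.7920 = 0.1780.
v₂/v₁ is just their ratio: 0.1780/0.4445 = 0.400.

0.400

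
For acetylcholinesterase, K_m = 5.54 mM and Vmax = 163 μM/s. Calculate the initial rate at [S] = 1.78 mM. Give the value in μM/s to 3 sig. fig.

v = Vmax·[S]/(Km + [S]) = 163 × 1.78 / (5.54 + 1.78)
  = 290.1 / 7.320 = 39.6 μM/s.

39.6 μM/s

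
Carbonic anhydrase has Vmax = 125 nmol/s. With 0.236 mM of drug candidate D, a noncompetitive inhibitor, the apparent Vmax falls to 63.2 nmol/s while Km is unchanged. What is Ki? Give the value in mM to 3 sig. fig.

0.241 mM

Noncompetitive: Vmax,app = Vmax/α with α = 1 + [I]/Ki.
α = Vmax/Vmax,app = 125/63.2 = 1.978.
Since α = 1 + [I]/Ki, [I]/Ki = 1.978 − 1 = 0.9778 and Ki = 0.236/0.9778 = 0.241 mM.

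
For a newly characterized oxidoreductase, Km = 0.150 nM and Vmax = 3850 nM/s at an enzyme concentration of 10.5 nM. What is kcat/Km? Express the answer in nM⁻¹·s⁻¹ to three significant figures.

kcat = Vmax/[E]total = 3850/10.5 = 367 s⁻¹.
kcat/Km = 367/0.150 = 2440 nM⁻¹·s⁻¹.

2440 nM⁻¹·s⁻¹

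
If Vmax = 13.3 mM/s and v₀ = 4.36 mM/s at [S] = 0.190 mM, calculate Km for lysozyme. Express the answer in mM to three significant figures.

0.390 mM

v/Vmax = 4.36/13.3 = 0.3278 = [S]/(Km+[S]).
So Km + [S] = [S]/0.3278 = 0.5796 mM, giving Km = 0.5796 − 0.190 = 0.390 mM.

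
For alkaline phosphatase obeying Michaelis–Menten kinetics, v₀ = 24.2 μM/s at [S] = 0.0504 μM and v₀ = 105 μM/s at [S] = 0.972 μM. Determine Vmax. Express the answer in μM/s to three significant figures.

128 μM/s

In reciprocal form, 1/v = (Km/Vmax)·(1/[S]) + 1/Vmax. The two points give (1/[S], 1/v) = (19.84, 0.04132) and (1.029, 0.009524).
Slope = (0.04132 − 0.009524)/(19.84 − 1.029) = 0.001690; intercept = 0.04132 − 0.001690×19.84 = 0.007785.
Vmax = 1/intercept = 128 μM/s; Km = slope × Vmax = 0.001690 × 128 = 0.217 μM.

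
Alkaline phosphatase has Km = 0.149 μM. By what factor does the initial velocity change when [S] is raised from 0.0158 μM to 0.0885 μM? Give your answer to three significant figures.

3.89

Since Vmax cancels, v₂/v₁ = [S]₂(Km+[S]₁) / [S]₁(Km+[S]₂).
= 0.0885×(0.149+0.0158) / (0.0158×(0.149+0.0885)) = 0.01458/0.003752 = 3.89.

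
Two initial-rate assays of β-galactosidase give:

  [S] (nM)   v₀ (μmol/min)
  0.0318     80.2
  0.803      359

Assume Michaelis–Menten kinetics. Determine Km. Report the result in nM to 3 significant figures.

From v = Vmax[S]/(Km+[S]), each point gives Vmax = v(Km+[S])/[S].
Equating: 80.2(Km+0.0318)/0.0318 = 359(Km+0.803)/0.803.
2522·Km + 80.2 = 447.1·Km + 359, so (2522 − 447.1)·Km = 359 − 80.2.
Km = 278.8/2075 = 0.134 nM; then Vmax = 80.2(0.134+0.0318)/0.0318 = 419 μmol/min.

0.134 nM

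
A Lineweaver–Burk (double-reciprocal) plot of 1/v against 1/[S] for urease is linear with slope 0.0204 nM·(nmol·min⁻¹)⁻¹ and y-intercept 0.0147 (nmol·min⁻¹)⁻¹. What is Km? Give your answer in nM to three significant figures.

y-intercept = 1/Vmax ⇒ Vmax = 68.0 nmol·min⁻¹; slope = Km/Vmax ⇒ Km = slope × Vmax.
Km = 0.0204 × 68.0 = 1.39 nM.

1.39 nM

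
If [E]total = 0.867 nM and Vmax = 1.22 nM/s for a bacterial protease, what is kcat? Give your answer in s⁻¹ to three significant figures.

kcat = Vmax/[E]total = 1.22 nM/s / 0.867 nM = 1.41 s⁻¹.

1.41 s⁻¹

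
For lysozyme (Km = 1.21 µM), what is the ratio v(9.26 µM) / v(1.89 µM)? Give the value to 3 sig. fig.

1.45

Since Vmax cancels, v₂/v₁ = [S]₂(Km+[S]₁) / [S]₁(Km+[S]₂).
= 9.26×(1.21+1.89) / (1.89×(1.21+9.26)) = 28.71/19.79 = 1.45.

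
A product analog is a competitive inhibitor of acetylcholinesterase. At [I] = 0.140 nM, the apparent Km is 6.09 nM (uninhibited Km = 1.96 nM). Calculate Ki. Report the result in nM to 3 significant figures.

0.0664 nM

Competitive: Km,app = α·Km with α = 1 + [I]/Ki.
α = Km,app/Km = 6.09/1.96 = 3.107.
Since α = 1 + [I]/Ki, [I]/Ki = 3.107 − 1 = 2.107 and Ki = 0.140/2.107 = 0.0664 nM.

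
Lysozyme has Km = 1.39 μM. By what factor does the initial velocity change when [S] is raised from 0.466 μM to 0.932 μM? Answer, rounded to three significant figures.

The fractional saturations are [S]/(Km+[S]) = 0.466/1.856 = 0.2511 and 0.932/2.322 = 0.4014.
v₂/v₁ is just their ratio: 0.4014/0.2511 = 1.60.

1.60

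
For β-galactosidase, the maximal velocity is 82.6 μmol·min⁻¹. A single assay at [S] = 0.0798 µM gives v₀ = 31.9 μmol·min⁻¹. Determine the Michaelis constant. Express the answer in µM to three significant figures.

0.127 µM

v/Vmax = 31.9/82.6 = 0.3862 = [S]/(Km+[S]).
So Km + [S] = [S]/0.3862 = 0.2066 µM, giving Km = 0.2066 − 0.0798 = 0.127 µM.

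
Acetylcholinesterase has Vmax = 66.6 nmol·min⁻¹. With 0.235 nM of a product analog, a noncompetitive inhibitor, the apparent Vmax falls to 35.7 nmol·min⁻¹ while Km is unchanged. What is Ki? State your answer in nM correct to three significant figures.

0.272 nM

Noncompetitive: Vmax,app = Vmax/α with α = 1 + [I]/Ki.
α = Vmax/Vmax,app = 66.6/35.7 = 1.866.
Since α = 1 + [I]/Ki, [I]/Ki = 1.866 − 1 = 0.8655 and Ki = 0.235/0.8655 = 0.272 nM.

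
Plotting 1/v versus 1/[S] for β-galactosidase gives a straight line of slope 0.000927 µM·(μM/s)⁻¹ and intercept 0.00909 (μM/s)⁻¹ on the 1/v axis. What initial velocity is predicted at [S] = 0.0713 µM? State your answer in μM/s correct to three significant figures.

45.3 μM/s

The y-intercept is 1/Vmax, so Vmax = 1/0.00909 = 110 μM/s.
The slope is Km/Vmax, so Km = 0.000927 × 110 = 0.102 µM.
Then v = 110 × 0.0713/(0.102 + 0.0713) = 45.3 μM/s.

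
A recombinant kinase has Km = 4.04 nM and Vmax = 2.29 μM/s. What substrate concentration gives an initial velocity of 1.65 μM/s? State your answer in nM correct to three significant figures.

10.4 nM

The required fractional saturation is v/Vmax = 1.65/2.29 = 0.7205.
Then [S]/(Km+[S]) = 0.7205 ⇒ [S] = 4.04 × 0.7205/(1 − 0.7205) = 10.4 nM.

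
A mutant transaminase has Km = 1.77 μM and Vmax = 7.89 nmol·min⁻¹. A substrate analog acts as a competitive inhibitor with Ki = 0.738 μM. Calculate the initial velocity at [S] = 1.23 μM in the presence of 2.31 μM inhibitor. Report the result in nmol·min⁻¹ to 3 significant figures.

1.14 nmol·min⁻¹

α = 1 + [I]/Ki = 1 + 2.31/0.738 = 4.130.
For a competitive inhibitor, Vmax is unchanged and the apparent Km becomes α·Km: Km,app = 7.31 μM, Vmax,app = 7.89 nmol·min⁻¹.
v = Vmax,app·[S]/(Km,app + [S]) = 7.89 × 1.23/(7.31 + 1.23) = 1.14 nmol·min⁻¹.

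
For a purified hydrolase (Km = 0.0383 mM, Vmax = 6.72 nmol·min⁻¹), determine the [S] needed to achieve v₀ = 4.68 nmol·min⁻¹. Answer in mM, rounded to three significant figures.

Rearranging v = Vmax[S]/(Km+[S]) gives [S] = Km·v/(Vmax − v).
[S] = 0.0383 × 4.68 / (6.72 − 4.68) = 0.1792/2.040 = 0.0879 mM.

0.0879 mM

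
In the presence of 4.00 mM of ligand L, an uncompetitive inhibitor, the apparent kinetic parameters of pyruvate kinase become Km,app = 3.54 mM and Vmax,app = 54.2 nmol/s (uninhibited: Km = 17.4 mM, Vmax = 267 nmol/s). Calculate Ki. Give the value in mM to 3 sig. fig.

1.02 mM

Uncompetitive: Vmax,app = Vmax/α (and Km,app = Km/α) with α = 1 + [I]/Ki.
α = Vmax/Vmax,app = 267/54.2 = 4.926.
Since α = 1 + [I]/Ki, [I]/Ki = 4.926 − 1 = 3.926 and Ki = 4.00/3.926 = 1.02 mM.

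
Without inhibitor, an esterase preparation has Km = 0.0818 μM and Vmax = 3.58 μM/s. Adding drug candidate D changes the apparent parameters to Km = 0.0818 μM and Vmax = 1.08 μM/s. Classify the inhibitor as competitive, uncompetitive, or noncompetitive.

noncompetitive

Vmax decreases (3.58 → 1.08 μM/s) while Km is unchanged — pure noncompetitive inhibition.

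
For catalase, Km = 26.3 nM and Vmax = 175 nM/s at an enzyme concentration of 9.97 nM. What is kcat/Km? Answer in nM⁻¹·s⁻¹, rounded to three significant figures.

kcat = Vmax/[E]total = 175/9.97 = 17.6 s⁻¹.
kcat/Km = 17.6/26.3 = 0.667 nM⁻¹·s⁻¹.

0.667 nM⁻¹·s⁻¹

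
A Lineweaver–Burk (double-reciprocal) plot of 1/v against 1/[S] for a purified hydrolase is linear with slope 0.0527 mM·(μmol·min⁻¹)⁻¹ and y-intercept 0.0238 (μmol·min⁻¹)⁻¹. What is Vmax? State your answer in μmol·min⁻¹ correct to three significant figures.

42.0 μmol·min⁻¹

The y-intercept of a Lineweaver–Burk plot equals 1/Vmax, so Vmax = 1/0.0238 = 42.0 μmol·min⁻¹.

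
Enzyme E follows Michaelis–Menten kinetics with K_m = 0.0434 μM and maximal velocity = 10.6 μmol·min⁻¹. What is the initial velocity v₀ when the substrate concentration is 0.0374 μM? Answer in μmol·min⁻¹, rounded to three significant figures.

v = Vmax·[S]/(Km + [S]) = 10.6 × 0.0374 / (0.0434 + 0.0374)
  = 0.3964 / 0.08080 = 4.91 μmol·min⁻¹.

4.91 μmol·min⁻¹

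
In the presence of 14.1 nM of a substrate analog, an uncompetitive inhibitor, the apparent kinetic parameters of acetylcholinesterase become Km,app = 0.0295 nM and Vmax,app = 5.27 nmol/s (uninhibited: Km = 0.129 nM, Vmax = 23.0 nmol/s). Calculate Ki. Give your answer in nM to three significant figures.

Uncompetitive: Vmax,app = Vmax/α (and Km,app = Km/α) with α = 1 + [I]/Ki.
α = Vmax/Vmax,app = 23.0/5.27 = 4.364.
Since α = 1 + [I]/Ki, [I]/Ki = 4.364 − 1 = 3.364 and Ki = 14.1/3.364 = 4.19 nM.

4.19 nM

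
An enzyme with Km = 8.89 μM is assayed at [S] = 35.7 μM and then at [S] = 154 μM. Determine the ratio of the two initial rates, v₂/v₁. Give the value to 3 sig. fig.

1.18

Since Vmax cancels, v₂/v₁ = [S]₂(Km+[S]₁) / [S]₁(Km+[S]₂).
= 154×(8.89+35.7) / (35.7×(8.89+154)) = 6867/5815 = 1.18.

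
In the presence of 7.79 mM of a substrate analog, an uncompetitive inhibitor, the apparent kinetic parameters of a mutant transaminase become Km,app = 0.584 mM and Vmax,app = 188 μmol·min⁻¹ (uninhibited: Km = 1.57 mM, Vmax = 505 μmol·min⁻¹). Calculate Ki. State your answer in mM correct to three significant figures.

Uncompetitive: Vmax,app = Vmax/α (and Km,app = Km/α) with α = 1 + [I]/Ki.
α = Vmax/Vmax,app = 505/188 = 2.686.
Ki = [I]/(α − 1) = 7.79/1.686 = 4.62 mM.

4.62 mM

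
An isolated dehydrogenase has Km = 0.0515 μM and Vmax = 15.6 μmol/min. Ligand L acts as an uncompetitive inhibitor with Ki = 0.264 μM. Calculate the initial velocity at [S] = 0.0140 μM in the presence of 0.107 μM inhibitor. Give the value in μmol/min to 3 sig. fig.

α = 1 + [I]/Ki = 1 + 0.107/0.264 = 1.405.
For an uncompetitive inhibitor, both parameters are divided by α, giving Vmax/α and Km/α: Km,app = 0.0366 μM, Vmax,app = 11.1 μmol/min.
v = Vmax,app·[S]/(Km,app + [S]) = 11.1 × 0.0140/(0.0366 + 0.0140) = 3.07 μmol/min.

3.07 μmol/min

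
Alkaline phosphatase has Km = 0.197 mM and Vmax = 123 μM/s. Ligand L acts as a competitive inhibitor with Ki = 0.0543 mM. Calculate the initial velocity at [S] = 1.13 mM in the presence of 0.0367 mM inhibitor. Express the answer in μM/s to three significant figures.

95.2 μM/s

With α = 1 + [I]/Ki = 1 + 0.0367/0.0543 = 1.676, the competitive rate law is v = Vmax[S] / (αKm + [S]).
v = 123×1.13 / (1.676×0.197 + 1.13) = 139.0/1.460 = 95.2 μM/s.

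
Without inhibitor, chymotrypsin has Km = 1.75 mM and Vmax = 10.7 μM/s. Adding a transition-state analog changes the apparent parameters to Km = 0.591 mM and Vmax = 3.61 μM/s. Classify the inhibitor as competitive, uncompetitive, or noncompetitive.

uncompetitive

Both Km and Vmax decrease by the same factor (~2.96-fold) — characteristic of uncompetitive inhibition.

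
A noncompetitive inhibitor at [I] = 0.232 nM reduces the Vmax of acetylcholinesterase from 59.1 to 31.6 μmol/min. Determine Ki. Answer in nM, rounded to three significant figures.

Noncompetitive: Vmax,app = Vmax/α with α = 1 + [I]/Ki.
α = Vmax/Vmax,app = 59.1/31.6 = 1.870.
Since α = 1 + [I]/Ki, [I]/Ki = 1.870 − 1 = 0.8703 and Ki = 0.232/0.8703 = 0.267 nM.

0.267 nM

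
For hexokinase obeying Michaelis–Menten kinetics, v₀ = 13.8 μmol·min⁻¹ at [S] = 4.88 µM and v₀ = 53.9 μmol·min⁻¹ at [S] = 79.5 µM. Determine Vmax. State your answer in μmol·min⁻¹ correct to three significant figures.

66.5 μmol·min⁻¹

From v = Vmax[S]/(Km+[S]), each point gives Vmax = v(Km+[S])/[S].
Equating: 13.8(Km+4.88)/4.88 = 53.9(Km+79.5)/79.5.
2.828·Km + 13.8 = 0.6780·Km + 53.9, so (2.828 − 0.6780)·Km = 53.9 − 13.8.
Km = 40.10/2.150 = 18.7 µM; then Vmax = 13.8(18.7+4.88)/4.88 = 66.5 μmol·min⁻¹.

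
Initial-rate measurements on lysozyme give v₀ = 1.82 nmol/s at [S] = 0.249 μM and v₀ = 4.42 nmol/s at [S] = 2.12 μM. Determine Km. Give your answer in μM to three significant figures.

In reciprocal form, 1/v = (Km/Vmax)·(1/[S]) + 1/Vmax. The two points give (1/[S], 1/v) = (4.016, 0.5495) and (0.4717, 0.2262).
Slope = (0.5495 − 0.2262)/(4.016 − 0.4717) = 0.09119; intercept = 0.5495 − 0.09119×4.016 = 0.1832.
Vmax = 1/intercept = 5.46 nmol/s; Km = slope × Vmax = 0.09119 × 5.46 = 0.498 μM.

0.498 μM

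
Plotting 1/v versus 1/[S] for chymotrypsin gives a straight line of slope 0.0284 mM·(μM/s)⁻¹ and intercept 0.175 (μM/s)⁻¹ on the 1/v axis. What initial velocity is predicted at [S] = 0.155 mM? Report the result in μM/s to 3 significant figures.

The y-intercept is 1/Vmax, so Vmax = 1/0.175 = 5.71 μM/s.
The slope is Km/Vmax, so Km = 0.0284 × 5.71 = 0.162 mM.
Then v = 5.71 × 0.155/(0.162 + 0.155) = 2.79 μM/s.

2.79 μM/s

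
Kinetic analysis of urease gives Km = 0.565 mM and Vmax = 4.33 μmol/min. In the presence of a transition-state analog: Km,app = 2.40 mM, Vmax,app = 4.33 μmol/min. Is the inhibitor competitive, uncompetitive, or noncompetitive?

Km increases (0.565 → 2.40 mM) while Vmax is unchanged — the hallmark of competitive inhibition.

competitive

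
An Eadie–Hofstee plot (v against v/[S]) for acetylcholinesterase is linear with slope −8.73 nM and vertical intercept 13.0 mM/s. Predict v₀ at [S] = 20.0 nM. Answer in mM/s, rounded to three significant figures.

9.05 mM/s

In the Eadie–Hofstee form v = Vmax − Km·(v/[S]), the slope is −Km and the intercept is Vmax, so Km = 8.73 nM and Vmax = 13.0 mM/s.
v = 13.0 × 20.0/(8.73 + 20.0) = 9.05 mM/s.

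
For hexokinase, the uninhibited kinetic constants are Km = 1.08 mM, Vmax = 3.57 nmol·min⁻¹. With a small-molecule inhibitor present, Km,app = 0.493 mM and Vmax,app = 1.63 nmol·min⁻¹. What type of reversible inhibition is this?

Both Km and Vmax decrease by the same factor (~2.19-fold) — characteristic of uncompetitive inhibition.

uncompetitive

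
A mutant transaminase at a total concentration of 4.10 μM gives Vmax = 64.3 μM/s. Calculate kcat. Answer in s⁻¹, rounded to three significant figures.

15.7 s⁻¹

kcat = Vmax/[E]total = 64.3 μM/s / 4.10 μM = 15.7 s⁻¹.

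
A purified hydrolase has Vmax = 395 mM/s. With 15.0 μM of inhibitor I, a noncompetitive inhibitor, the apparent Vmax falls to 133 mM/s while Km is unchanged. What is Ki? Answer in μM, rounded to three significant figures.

7.61 μM

Noncompetitive: Vmax,app = Vmax/α with α = 1 + [I]/Ki.
α = Vmax/Vmax,app = 395/133 = 2.970.
Since α = 1 + [I]/Ki, [I]/Ki = 2.970 − 1 = 1.970 and Ki = 15.0/1.970 = 7.61 μM.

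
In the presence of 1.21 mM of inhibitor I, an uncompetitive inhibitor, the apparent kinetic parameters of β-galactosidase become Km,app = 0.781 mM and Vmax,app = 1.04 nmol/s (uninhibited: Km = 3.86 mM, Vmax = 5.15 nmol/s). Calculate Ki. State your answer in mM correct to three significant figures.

0.306 mM

Uncompetitive: Vmax,app = Vmax/α (and Km,app = Km/α) with α = 1 + [I]/Ki.
α = Vmax/Vmax,app = 5.15/1.04 = 4.952.
Ki = [I]/(α − 1) = 1.21/3.952 = 0.306 mM.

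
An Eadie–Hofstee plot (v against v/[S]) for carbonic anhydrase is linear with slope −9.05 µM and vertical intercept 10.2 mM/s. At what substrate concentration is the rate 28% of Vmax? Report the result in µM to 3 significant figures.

3.52 µM

The Eadie–Hofstee slope gives Km = 9.05 µM (slope = −Km).
v/Vmax = [S]/(Km+[S]) = 0.28 ⇒ [S] = Km·0.28/(1−0.28) = 9.05 × 0.3889 = 3.52 µM.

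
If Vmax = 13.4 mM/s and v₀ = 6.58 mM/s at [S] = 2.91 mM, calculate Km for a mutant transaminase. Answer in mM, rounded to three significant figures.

v/Vmax = 6.58/13.4 = 0.4910 = [S]/(Km+[S]).
So Km + [S] = [S]/0.4910 = 5.926 mM, giving Km = 5.926 − 2.91 = 3.02 mM.

3.02 mM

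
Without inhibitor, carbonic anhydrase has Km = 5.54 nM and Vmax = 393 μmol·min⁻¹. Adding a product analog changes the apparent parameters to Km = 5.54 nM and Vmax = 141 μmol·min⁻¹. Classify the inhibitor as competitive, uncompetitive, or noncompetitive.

noncompetitive

Vmax decreases (393 → 141 μmol·min⁻¹) while Km is unchanged — pure noncompetitive inhibition.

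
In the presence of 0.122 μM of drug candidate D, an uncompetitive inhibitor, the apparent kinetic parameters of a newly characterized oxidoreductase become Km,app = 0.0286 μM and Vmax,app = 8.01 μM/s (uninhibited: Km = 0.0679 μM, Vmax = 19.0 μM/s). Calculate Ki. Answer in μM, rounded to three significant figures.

0.0889 μM

Uncompetitive: Vmax,app = Vmax/α (and Km,app = Km/α) with α = 1 + [I]/Ki.
α = Vmax/Vmax,app = 19.0/8.01 = 2.372.
Since α = 1 + [I]/Ki, [I]/Ki = 2.372 − 1 = 1.372 and Ki = 0.122/1.372 = 0.0889 μM.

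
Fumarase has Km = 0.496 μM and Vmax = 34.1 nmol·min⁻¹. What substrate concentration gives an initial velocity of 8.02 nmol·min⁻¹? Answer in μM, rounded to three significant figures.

The required fractional saturation is v/Vmax = 8.02/34.1 = 0.2352.
Then [S]/(Km+[S]) = 0.2352 ⇒ [S] = 0.496 × 0.2352/(1 − 0.2352) = 0.153 μM.

0.153 μM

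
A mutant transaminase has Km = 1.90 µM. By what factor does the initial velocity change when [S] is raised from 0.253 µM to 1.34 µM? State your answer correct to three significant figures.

Since Vmax cancels, v₂/v₁ = [S]₂(Km+[S]₁) / [S]₁(Km+[S]₂).
= 1.34×(1.90+0.253) / (0.253×(1.90+1.34)) = 2.885/0.8197 = 3.52.

3.52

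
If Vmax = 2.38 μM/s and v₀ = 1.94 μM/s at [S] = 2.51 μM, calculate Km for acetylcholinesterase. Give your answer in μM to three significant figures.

0.569 μM

From v = Vmax[S]/(Km+[S]), Km = [S](Vmax − v)/v.
Km = 2.51 × (2.38 − 1.94) / 1.94 = 1.104/1.94 = 0.569 μM.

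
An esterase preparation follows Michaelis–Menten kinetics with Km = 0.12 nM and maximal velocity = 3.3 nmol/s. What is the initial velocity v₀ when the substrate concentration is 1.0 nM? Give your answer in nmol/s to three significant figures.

2.95 nmol/s

v = Vmax·[S]/(Km + [S]) = 3.3 × 1.0 / (0.12 + 1.0)
  = 3.300 / 1.120 = 2.95 nmol/s.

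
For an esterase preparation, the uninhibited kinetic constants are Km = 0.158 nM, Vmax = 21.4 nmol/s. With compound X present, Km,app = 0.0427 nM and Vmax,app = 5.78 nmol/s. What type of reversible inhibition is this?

Both Km and Vmax decrease by the same factor (~3.70-fold) — characteristic of uncompetitive inhibition.

uncompetitive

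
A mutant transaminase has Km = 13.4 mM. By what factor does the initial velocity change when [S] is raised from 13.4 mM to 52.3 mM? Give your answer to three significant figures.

The fractional saturations are [S]/(Km+[S]) = 13.4/26.80 = 0.5000 and 52.3/65.70 = 0.7960.
v₂/v₁ is just their ratio: 0.7960/0.5000 = 1.59.

1.59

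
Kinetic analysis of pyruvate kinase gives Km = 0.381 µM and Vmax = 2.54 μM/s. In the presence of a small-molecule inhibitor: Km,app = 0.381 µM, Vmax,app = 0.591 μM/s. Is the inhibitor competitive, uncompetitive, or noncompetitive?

Vmax decreases (2.54 → 0.591 μM/s) while Km is unchanged — pure noncompetitive inhibition.

noncompetitive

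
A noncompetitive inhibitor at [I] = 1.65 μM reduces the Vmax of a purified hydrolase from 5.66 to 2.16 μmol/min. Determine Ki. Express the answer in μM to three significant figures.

Noncompetitive: Vmax,app = Vmax/α with α = 1 + [I]/Ki.
α = Vmax/Vmax,app = 5.66/2.16 = 2.620.
Ki = [I]/(α − 1) = 1.65/1.620 = 1.02 μM.

1.02 μM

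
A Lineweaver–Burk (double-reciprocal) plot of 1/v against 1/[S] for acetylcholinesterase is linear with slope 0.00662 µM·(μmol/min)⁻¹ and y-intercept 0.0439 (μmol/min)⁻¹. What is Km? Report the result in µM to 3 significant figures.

y-intercept = 1/Vmax ⇒ Vmax = 22.8 μmol/min; slope = Km/Vmax ⇒ Km = slope × Vmax.
Km = 0.00662 × 22.8 = 0.151 µM.

0.151 µM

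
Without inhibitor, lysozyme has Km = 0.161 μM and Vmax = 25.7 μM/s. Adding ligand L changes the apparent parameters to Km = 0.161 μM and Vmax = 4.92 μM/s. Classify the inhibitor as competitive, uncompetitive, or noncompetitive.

Vmax decreases (25.7 → 4.92 μM/s) while Km is unchanged — pure noncompetitive inhibition.

noncompetitive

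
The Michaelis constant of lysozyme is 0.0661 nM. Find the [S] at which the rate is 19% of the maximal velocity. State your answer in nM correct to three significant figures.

v/Vmax = [S]/(Km+[S]) = 0.19, so [S] = Km·0.19/(1 − 0.19) = 0.0661 × 0.2346.
[S] = 0.0155 nM.

0.0155 nM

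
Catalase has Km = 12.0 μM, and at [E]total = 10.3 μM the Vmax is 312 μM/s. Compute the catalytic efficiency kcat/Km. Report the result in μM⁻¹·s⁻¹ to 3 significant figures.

kcat = Vmax/[E]total = 312/10.3 = 30.3 s⁻¹.
kcat/Km = 30.3/12.0 = 2.52 μM⁻¹·s⁻¹.

2.52 μM⁻¹·s⁻¹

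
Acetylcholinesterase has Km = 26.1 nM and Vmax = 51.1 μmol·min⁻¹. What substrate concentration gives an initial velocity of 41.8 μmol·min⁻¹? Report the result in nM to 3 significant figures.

117 nM

The required fractional saturation is v/Vmax = 41.8/51.1 = 0.8180.
Then [S]/(Km+[S]) = 0.8180 ⇒ [S] = 26.1 × 0.8180/(1 − 0.8180) = 117 nM.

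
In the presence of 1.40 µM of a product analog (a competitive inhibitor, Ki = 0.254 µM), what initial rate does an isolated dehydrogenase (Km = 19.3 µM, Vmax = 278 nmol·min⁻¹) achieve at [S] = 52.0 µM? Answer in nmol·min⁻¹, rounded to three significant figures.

81.4 nmol·min⁻¹

α = 1 + [I]/Ki = 1 + 1.40/0.254 = 6.512.
For a competitive inhibitor, Vmax is unchanged and the apparent Km becomes α·Km: Km,app = 126 µM, Vmax,app = 278 nmol·min⁻¹.
v = Vmax,app·[S]/(Km,app + [S]) = 278 × 52.0/(126 + 52.0) = 81.4 nmol·min⁻¹.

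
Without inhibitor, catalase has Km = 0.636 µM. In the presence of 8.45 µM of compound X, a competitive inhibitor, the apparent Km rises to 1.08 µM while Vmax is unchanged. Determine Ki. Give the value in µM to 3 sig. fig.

Competitive: Km,app = α·Km with α = 1 + [I]/Ki.
α = Km,app/Km = 1.08/0.636 = 1.698.
Since α = 1 + [I]/Ki, [I]/Ki = 1.698 − 1 = 0.6981 and Ki = 8.45/0.6981 = 12.1 µM.

12.1 µM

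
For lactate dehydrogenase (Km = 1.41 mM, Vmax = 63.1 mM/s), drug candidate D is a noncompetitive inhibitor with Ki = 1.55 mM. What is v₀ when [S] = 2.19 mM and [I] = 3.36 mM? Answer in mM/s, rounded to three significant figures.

12.1 mM/s

With α = 1 + [I]/Ki = 1 + 3.36/1.55 = 3.168, the noncompetitive rate law is v = (Vmax/α)·[S] / (Km + [S]).
v = (63.1/3.168)×2.19 / (1.41 + 2.19) = 43.62/3.600 = 12.1 mM/s.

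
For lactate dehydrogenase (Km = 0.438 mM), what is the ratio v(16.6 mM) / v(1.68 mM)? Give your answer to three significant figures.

The fractional saturations are [S]/(Km+[S]) = 1.68/2.118 = 0.7932 and 16.6/17.04 = 0.9743.
v₂/v₁ is just their ratio: 0.9743/0.7932 = 1.23.

1.23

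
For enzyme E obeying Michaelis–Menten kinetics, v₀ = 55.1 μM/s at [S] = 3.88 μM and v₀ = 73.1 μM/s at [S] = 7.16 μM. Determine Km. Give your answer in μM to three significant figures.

4.51 μM

In reciprocal form, 1/v = (Km/Vmax)·(1/[S]) + 1/Vmax. The two points give (1/[S], 1/v) = (0.2577, 0.01815) and (0.1397, 0.01368).
Slope = (0.01815 − 0.01368)/(0.2577 − 0.1397) = 0.03785; intercept = 0.01815 − 0.03785×0.2577 = 0.008393.
Vmax = 1/intercept = 119 μM/s; Km = slope × Vmax = 0.03785 × 119 = 4.51 μM.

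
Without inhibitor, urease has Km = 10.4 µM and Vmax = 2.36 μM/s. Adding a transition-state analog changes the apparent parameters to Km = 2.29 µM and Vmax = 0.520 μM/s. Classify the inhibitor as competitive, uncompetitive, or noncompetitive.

Both Km and Vmax decrease by the same factor (~4.54-fold) — characteristic of uncompetitive inhibition.

uncompetitive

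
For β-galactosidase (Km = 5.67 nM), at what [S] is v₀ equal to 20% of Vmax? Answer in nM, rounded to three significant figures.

v/Vmax = [S]/(Km+[S]) = 0.2, so [S] = Km·0.2/(1 − 0.2) = 5.67 × 0.2500.
[S] = 1.42 nM.

1.42 nM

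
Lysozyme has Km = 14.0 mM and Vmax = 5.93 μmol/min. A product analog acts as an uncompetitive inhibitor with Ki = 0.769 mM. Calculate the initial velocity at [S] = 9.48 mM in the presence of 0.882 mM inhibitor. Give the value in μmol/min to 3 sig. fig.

α = 1 + [I]/Ki = 1 + 0.882/0.769 = 2.147.
For an uncompetitive inhibitor, both parameters are divided by α, giving Vmax/α and Km/α: Km,app = 6.52 mM, Vmax,app = 2.76 μmol/min.
v = Vmax,app·[S]/(Km,app + [S]) = 2.76 × 9.48/(6.52 + 9.48) = 1.64 μmol/min.

1.64 μmol/min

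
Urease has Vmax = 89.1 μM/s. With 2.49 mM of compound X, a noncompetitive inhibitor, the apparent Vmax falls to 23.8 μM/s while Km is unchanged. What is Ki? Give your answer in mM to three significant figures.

0.908 mM

Noncompetitive: Vmax,app = Vmax/α with α = 1 + [I]/Ki.
α = Vmax/Vmax,app = 89.1/23.8 = 3.744.
Ki = [I]/(α − 1) = 2.49/2.744 = 0.908 mM.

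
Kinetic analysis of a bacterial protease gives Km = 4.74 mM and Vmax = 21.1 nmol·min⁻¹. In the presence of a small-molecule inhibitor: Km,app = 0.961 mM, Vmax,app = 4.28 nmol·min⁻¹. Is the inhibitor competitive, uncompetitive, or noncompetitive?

uncompetitive

Both Km and Vmax decrease by the same factor (~4.93-fold) — characteristic of uncompetitive inhibition.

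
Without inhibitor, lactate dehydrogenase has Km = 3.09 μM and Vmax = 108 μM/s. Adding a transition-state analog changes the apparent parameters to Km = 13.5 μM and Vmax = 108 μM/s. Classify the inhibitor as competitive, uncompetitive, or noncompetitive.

Km increases (3.09 → 13.5 μM) while Vmax is unchanged — the hallmark of competitive inhibition.

competitive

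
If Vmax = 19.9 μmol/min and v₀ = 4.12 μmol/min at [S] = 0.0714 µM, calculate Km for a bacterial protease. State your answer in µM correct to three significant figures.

From v = Vmax[S]/(Km+[S]), Km = [S](Vmax − v)/v.
Km = 0.0714 × (19.9 − 4.12) / 4.12 = 1.127/4.12 = 0.273 µM.

0.273 µM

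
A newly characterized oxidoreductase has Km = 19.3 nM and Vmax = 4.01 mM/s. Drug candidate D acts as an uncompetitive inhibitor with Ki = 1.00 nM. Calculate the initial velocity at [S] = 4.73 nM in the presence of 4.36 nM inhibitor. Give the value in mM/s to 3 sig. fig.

With α = 1 + [I]/Ki = 1 + 4.36/1.00 = 5.360, the uncompetitive rate law is v = (Vmax/α)·[S] / (Km/α + [S]).
v = (4.01/5.360)×4.73 / (19.3/5.360 + 4.73) = 3.539/8.331 = 0.425 mM/s.

0.425 mM/s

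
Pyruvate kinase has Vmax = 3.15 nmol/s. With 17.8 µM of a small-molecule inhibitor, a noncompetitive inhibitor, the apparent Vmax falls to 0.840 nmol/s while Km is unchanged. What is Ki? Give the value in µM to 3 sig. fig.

Noncompetitive: Vmax,app = Vmax/α with α = 1 + [I]/Ki.
α = Vmax/Vmax,app = 3.15/0.840 = 3.750.
Ki = [I]/(α − 1) = 17.8/2.750 = 6.47 µM.

6.47 µM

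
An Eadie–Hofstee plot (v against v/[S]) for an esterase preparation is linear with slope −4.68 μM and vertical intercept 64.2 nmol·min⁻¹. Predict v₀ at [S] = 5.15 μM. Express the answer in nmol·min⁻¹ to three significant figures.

33.6 nmol·min⁻¹

In the Eadie–Hofstee form v = Vmax − Km·(v/[S]), the slope is −Km and the intercept is Vmax, so Km = 4.68 μM and Vmax = 64.2 nmol·min⁻¹.
v = 64.2 × 5.15/(4.68 + 5.15) = 33.6 nmol·min⁻¹.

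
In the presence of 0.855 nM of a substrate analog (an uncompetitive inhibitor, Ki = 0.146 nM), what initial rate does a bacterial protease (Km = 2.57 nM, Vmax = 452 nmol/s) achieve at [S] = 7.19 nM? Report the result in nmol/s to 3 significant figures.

62.7 nmol/s

With α = 1 + [I]/Ki = 1 + 0.855/0.146 = 6.856, the uncompetitive rate law is v = (Vmax/α)·[S] / (Km/α + [S]).
v = (452/6.856)×7.19 / (2.57/6.856 + 7.19) = 474.0/7.565 = 62.7 nmol/s.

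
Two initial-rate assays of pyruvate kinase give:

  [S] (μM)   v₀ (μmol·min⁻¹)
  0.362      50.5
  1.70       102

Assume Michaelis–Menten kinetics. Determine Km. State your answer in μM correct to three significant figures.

In reciprocal form, 1/v = (Km/Vmax)·(1/[S]) + 1/Vmax. The two points give (1/[S], 1/v) = (2.762, 0.01980) and (0.5882, 0.009804).
Slope = (0.01980 − 0.009804)/(2.762 − 0.5882) = 0.004599; intercept = 0.01980 − 0.004599×2.762 = 0.007099.
Vmax = 1/intercept = 141 μmol·min⁻¹; Km = slope × Vmax = 0.004599 × 141 = 0.648 μM.

0.648 μM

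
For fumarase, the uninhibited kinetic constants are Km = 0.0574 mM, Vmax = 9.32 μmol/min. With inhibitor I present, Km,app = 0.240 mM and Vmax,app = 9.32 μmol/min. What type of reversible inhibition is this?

competitive

Km increases (0.0574 → 0.240 mM) while Vmax is unchanged — the hallmark of competitive inhibition.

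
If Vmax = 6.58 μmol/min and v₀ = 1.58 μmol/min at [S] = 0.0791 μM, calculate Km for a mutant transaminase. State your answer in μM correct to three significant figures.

0.250 μM

v/Vmax = 1.58/6.58 = 0.2401 = [S]/(Km+[S]).
So Km + [S] = [S]/0.2401 = 0.3294 μM, giving Km = 0.3294 − 0.0791 = 0.250 μM.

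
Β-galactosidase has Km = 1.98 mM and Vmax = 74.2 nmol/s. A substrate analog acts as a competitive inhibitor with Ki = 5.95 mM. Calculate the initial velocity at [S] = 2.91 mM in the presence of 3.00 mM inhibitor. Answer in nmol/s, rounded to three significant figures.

36.7 nmol/s

With α = 1 + [I]/Ki = 1 + 3.00/5.95 = 1.504, the competitive rate law is v = Vmax[S] / (αKm + [S]).
v = 74.2×2.91 / (1.504×1.98 + 2.91) = 215.9/5.888 = 36.7 nmol/s.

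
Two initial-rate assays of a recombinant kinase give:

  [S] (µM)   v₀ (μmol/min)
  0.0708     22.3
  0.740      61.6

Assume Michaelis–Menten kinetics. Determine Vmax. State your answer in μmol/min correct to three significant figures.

In reciprocal form, 1/v = (Km/Vmax)·(1/[S]) + 1/Vmax. The two points give (1/[S], 1/v) = (14.12, 0.04484) and (1.351, 0.01623).
Slope = (0.04484 − 0.01623)/(14.12 − 1.351) = 0.002240; intercept = 0.04484 − 0.002240×14.12 = 0.01321.
Vmax = 1/intercept = 75.7 μmol/min; Km = slope × Vmax = 0.002240 × 75.7 = 0.170 µM.

75.7 μmol/min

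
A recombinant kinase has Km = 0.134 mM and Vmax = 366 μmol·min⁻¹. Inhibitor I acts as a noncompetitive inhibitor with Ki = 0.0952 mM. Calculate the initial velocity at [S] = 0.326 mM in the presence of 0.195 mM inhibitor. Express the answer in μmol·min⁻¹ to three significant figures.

85.1 μmol·min⁻¹

With α = 1 + [I]/Ki = 1 + 0.195/0.0952 = 3.048, the noncompetitive rate law is v = (Vmax/α)·[S] / (Km + [S]).
v = (366/3.048)×0.326 / (0.134 + 0.326) = 39.14/0.4600 = 85.1 μmol·min⁻¹.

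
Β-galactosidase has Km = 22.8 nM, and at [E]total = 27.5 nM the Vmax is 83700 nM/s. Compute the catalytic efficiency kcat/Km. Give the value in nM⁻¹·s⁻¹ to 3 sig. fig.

133 nM⁻¹·s⁻¹

kcat = Vmax/[E]total = 83700/27.5 = 3040 s⁻¹.
kcat/Km = 3040/22.8 = 133 nM⁻¹·s⁻¹.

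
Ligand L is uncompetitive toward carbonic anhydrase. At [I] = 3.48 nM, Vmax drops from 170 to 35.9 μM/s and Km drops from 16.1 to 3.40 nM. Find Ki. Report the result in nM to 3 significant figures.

Uncompetitive: Vmax,app = Vmax/α (and Km,app = Km/α) with α = 1 + [I]/Ki.
α = Vmax/Vmax,app = 170/35.9 = 4.735.
Ki = [I]/(α − 1) = 3.48/3.735 = 0.932 nM.

0.932 nM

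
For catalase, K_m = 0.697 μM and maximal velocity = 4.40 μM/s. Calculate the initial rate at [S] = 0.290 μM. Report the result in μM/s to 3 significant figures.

1.29 μM/s

v = Vmax·[S]/(Km + [S]) = 4.40 × 0.290 / (0.697 + 0.290)
  = 1.276 / 0.9870 = 1.29 μM/s.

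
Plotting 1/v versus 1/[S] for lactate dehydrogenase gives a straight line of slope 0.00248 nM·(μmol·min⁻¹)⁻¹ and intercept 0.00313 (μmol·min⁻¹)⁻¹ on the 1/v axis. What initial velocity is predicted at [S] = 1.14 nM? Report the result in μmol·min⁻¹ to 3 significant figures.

188 μmol·min⁻¹

The y-intercept is 1/Vmax, so Vmax = 1/0.00313 = 319 μmol·min⁻¹.
The slope is Km/Vmax, so Km = 0.00248 × 319 = 0.792 nM.
Then v = 319 × 1.14/(0.792 + 1.14) = 188 μmol·min⁻¹.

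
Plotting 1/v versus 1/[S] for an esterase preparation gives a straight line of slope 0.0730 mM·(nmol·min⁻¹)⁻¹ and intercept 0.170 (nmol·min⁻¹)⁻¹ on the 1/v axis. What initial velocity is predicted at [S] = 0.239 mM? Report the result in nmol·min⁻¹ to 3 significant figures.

The y-intercept is 1/Vmax, so Vmax = 1/0.170 = 5.88 nmol·min⁻¹.
The slope is Km/Vmax, so Km = 0.0730 × 5.88 = 0.429 mM.
Then v = 5.88 × 0.239/(0.429 + 0.239) = 2.10 nmol·min⁻¹.

2.10 nmol·min⁻¹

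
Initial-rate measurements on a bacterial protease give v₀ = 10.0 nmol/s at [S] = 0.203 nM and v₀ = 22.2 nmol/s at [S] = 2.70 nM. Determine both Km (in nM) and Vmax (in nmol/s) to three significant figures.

Km = 0.297 nM; Vmax = 24.6 nmol/s

In reciprocal form, 1/v = (Km/Vmax)·(1/[S]) + 1/Vmax. The two points give (1/[S], 1/v) = (4.926, 0.1000) and (0.3704, 0.04505).
Slope = (0.1000 − 0.04505)/(4.926 − 0.3704) = 0.01206; intercept = 0.1000 − 0.01206×4.926 = 0.04058.
Vmax = 1/intercept = 24.6 nmol/s; Km = slope × Vmax = 0.01206 × 24.6 = 0.297 nM.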